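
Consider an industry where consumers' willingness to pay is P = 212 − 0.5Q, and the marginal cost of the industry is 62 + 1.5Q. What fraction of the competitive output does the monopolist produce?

A monopolist chooses Q where MR = MC. MR = 212 − Q; setting this equal to 62 + 1.5Q gives Q = 60 and P = 182.
Under competition P = MC: 212 − 0.5Q = 62 + 1.5Q ⇒ Q = 75, P = 174.5.
Ratio Q_m/Q_c = 60/75 = 0.8.

Q_m/Q_c = 0.8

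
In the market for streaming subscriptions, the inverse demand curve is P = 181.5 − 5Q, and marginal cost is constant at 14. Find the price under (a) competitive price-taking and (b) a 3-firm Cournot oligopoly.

Competition: P = 14; Cournot: P = 55.875

Under competition P = MC = 14, so Q = (181.5 − 14)/5 = 33.5.
Cournot with 3 identical firms: the symmetric best-response condition is 181.5 − 20q = 14. Each firm produces q = 8.375, total output Q = 25.125, price P = 55.875.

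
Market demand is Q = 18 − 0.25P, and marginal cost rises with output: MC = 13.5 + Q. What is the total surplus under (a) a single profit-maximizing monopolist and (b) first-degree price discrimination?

Monopoly: TS = 274.625; Perfect PD: TS = 342.225

Inverting demand: P = 72 − 4Q.
A monopolist chooses Q where MR = MC. MR = 72 − 8Q; setting this equal to 13.5 + Q gives Q = 6.5 and P = 46.
CS = ½·(72 − 46)·6.5 = 84.5; PS = (46·6.5 − 13.5·6.5 − ½·1·6.5²) = 190.125; TS = 274.625.
Under first-degree price discrimination the firm charges each unit its demand price and produces up to where P = MC, i.e. Q = 11.7. Consumer surplus is zero; producer surplus equals total surplus.
TS = 342.225 (equal to competitive TS).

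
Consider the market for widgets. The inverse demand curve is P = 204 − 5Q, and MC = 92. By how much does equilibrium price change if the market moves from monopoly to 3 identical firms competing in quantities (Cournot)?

P falls by 28

The monopolist equates marginal revenue to marginal cost: 204 − 10Q = 92, so Q = 11.2. From demand, P = 148.
In a 3-firm Cournot equilibrium, symmetry and the first-order condition give q = (204 − 92)/(20) = 5.6. So Q = 16.8 and P = 120.
Change in equilibrium price: 120 − 148 = −28.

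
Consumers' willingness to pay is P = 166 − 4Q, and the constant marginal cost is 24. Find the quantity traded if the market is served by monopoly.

A monopolist chooses Q where MR = MC. MR = 166 − 8Q; setting this equal to 24 gives Q = 17.75 and P = 95.

Q = 17.75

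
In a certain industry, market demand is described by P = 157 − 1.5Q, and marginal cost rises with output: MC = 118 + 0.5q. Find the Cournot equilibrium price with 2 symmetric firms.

With 2 symmetric Cournot firms, each firm's FOC gives 157 − 4.5q = 118 + 0.5q, so q = 7.8, Q = 2·7.8 = 15.6, and P = 133.6.

P = 133.6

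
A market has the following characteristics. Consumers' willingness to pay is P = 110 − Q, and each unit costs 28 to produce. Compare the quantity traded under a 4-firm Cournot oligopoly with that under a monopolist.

Cournot: Q = 65.6; Monopoly: Q = 41

In a 4-firm Cournot equilibrium, symmetry and the first-order condition give q = (110 − 28)/(5) = 16.4. So Q = 65.6 and P = 44.4.
The monopolist equates marginal revenue to marginal cost: 110 − 2Q = 28, so Q = 41. From demand, P = 69.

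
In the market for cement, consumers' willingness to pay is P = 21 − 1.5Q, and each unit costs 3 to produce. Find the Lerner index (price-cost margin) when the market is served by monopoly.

The monopolist equates marginal revenue to marginal cost: 21 − 3Q = 3, so Q = 6. From demand, P = 12.
Lerner index = (P − MC)/P = (12 − 3)/12 = 0.75.

Lerner index = 0.75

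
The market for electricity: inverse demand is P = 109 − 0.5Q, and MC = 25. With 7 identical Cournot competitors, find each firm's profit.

π_i = 220.5

In a 7-firm Cournot equilibrium, symmetry and the first-order condition give q = (109 − 25)/(4) = 21. So Q = 147 and P = 35.5.
Each firm's profit = (35.5 − 25)·21 = 220.5.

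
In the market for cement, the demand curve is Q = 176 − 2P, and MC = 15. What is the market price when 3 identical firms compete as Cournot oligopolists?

Inverting demand: P = 88 − 0.5Q.
With 3 symmetric Cournot firms, each firm's FOC gives 88 − 2q = 15, so q = 36.5, Q = 3·36.5 = 109.5, and P = 33.25.

P = 33.25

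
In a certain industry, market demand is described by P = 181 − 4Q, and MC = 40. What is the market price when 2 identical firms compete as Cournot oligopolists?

Cournot with 2 identical firms: the symmetric best-response condition is 181 − 12q = 40. Each firm produces q = 11.75, total output Q = 23.5, price P = 87.

P = 87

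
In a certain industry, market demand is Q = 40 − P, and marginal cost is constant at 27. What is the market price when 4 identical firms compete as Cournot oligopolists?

Inverting demand: P = 40 − Q.
In a 4-firm Cournot equilibrium, symmetry and the first-order condition give q = (40 − 27)/(5) = 2.6. So Q = 10.4 and P = 29.6.

P = 29.6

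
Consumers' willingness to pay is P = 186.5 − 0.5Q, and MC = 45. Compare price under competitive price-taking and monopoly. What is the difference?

Competitive firms price at marginal cost: P = 45, giving Q = 283.
Monopoly sets MR = MC: 186.5 − Q = 45 ⇒ Q = 141.5, P = 186.5 − 0.5·141.5 = 115.75.
Change in price: 115.75 − 45 = 70.75.

P rises by 70.75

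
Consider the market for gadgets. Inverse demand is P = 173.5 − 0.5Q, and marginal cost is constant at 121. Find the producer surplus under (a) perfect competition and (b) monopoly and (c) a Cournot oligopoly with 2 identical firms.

Competition: PS = 0; Monopoly: PS = 1378.125; Cournot: PS = 1225

Under competition P = MC = 121, so Q = (173.5 − 121)/0.5 = 105.
PS = (121 − 121)·105 = 0.
The monopolist equates marginal revenue to marginal cost: 173.5 − Q = 121, so Q = 52.5. From demand, P = 147.25.
PS = (147.25 − 121)·52.5 = 1378.125.
Cournot with 2 identical firms: the symmetric best-response condition is 173.5 − 1.5q = 121. Each firm produces q = 35, total output Q = 70, price P = 138.5.
PS = (138.5 − 121)·70 = 1225.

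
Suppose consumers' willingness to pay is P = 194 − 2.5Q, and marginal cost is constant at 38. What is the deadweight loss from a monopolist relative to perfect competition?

DWL = 1216.8

Under competition P = MC = 38, so Q = (194 − 38)/2.5 = 62.4.
Monopoly sets MR = MC: 194 − 5Q = 38 ⇒ Q = 31.2, P = 194 − 2.5·31.2 = 116.
DWL is the triangle between Q = 31.2 and Q = 62.4: ½·(62.4 − 31.2)·(116 − 38) = 1216.8.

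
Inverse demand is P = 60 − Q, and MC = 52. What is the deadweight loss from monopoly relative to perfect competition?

Competitive firms price at marginal cost: P = 52, giving Q = 8.
A monopolist chooses Q where MR = MC. MR = 60 − 2Q; setting this equal to 52 gives Q = 4 and P = 56.
DWL is the triangle between Q = 4 and Q = 8: ½·(8 − 4)·(56 − 52) = 8.

DWL = 8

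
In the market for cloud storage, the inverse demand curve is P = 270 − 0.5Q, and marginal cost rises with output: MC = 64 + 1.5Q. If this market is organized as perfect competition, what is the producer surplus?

Competitive equilibrium sets price equal to marginal cost: 270 − 0.5Q = 64 + 1.5Q, so Q = 103 and P = 218.5.
PS = P·Q − VC(Q) = 218.5·103 − (64·103 + ½·1.5·103²) = 7956.75.

PS = 7956.75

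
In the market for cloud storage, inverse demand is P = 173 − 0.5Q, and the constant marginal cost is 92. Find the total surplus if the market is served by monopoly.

Monopoly sets MR = MC: 173 − Q = 92 ⇒ Q = 81, P = 173 − 0.5·81 = 132.5.
CS = ½·(173 − 132.5)·81 = 1640.25; PS = (132.5 − 92)·81 = 3280.5; TS = 4920.75.

TS = 4920.75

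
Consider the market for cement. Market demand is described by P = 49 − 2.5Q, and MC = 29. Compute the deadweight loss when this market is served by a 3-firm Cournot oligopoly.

Under competition P = MC = 29, so Q = (49 − 29)/2.5 = 8.
In a 3-firm Cournot equilibrium, symmetry and the first-order condition give q = (49 − 29)/(10) = 2. So Q = 6 and P = 34.
DWL is the triangle between Q = 6 and Q = 8: ½·(8 − 6)·(34 − 29) = 5.

DWL = 5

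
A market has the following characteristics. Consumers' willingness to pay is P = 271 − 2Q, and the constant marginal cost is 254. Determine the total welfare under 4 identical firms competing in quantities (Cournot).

In a 4-firm Cournot equilibrium, symmetry and the first-order condition give q = (271 − 254)/(10) = 1.7. So Q = 6.8 and P = 257.4.
CS = ½·(271 − 257.4)·6.8 = 46.24; PS = (257.4 − 254)·6.8 = 23.12; TS = 69.36.

TS = 69.36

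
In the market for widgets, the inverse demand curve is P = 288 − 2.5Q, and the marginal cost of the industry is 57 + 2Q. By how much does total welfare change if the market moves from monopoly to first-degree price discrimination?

Monopoly sets MR = MC: 288 − 5Q = 57 + 2Q ⇒ Q = 33, P = 288 − 2.5·33 = 205.5.
CS = ½·(288 − 205.5)·33 = 1361.25; PS = (205.5·33 − 57·33 − ½·2·33²) = 3811.5; TS = 5172.75.
Under first-degree price discrimination the firm charges each unit its demand price and produces up to where P = MC, i.e. Q = 154/3. Consumer surplus is zero; producer surplus equals total surplus.
TS = 5929 (equal to competitive TS).
Change in total welfare: 5929 − 5172.75 = 756.25.

Total welfare rises by 756.25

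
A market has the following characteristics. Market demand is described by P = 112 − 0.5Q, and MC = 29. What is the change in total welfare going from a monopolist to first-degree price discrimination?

Total welfare rises by 1722.25

A monopolist chooses Q where MR = MC. MR = 112 − Q; setting this equal to 29 gives Q = 83 and P = 70.5.
CS = ½·(112 − 70.5)·83 = 1722.25; PS = (70.5 − 29)·83 = 3444.5; TS = 5166.75.
With perfect price discrimination, output is the efficient level Q = 166 (where demand meets MC), but every buyer pays their willingness to pay: CS = 0 and PS = total surplus.
TS = 6889 (equal to competitive TS).
Change in total welfare: 6889 − 5166.75 = 1722.25.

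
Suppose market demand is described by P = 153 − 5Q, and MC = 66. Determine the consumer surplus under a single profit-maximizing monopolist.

CS = 189.225

Monopoly sets MR = MC: 153 − 10Q = 66 ⇒ Q = 8.7, P = 153 − 5·8.7 = 109.5.
CS = ½·(153 − 109.5)·8.7 = 189.225.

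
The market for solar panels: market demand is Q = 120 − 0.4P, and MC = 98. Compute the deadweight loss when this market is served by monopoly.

DWL = 2040.2

Inverting demand: P = 300 − 2.5Q.
Under competition P = MC = 98, so Q = (300 − 98)/2.5 = 80.8.
Monopoly sets MR = MC: 300 − 5Q = 98 ⇒ Q = 40.4, P = 300 − 2.5·40.4 = 199.
DWL is the triangle between Q = 40.4 and Q = 80.8: ½·(80.8 − 40.4)·(199 − 98) = 2040.2.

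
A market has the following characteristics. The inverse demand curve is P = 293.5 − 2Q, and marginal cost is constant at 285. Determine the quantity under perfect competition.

Competitive firms price at marginal cost: P = 285, giving Q = 4.25.

Q = 4.25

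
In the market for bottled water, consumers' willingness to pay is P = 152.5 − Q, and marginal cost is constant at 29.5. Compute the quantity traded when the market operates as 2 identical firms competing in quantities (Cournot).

Q = 82

Cournot with 2 identical firms: the symmetric best-response condition is 152.5 − 3q = 29.5. Each firm produces q = 41, total output Q = 82, price P = 70.5.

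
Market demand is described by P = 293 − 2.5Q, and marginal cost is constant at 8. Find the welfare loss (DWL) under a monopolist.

Under competition P = MC = 8, so Q = (293 − 8)/2.5 = 114.
The monopolist equates marginal revenue to marginal cost: 293 − 5Q = 8, so Q = 57. From demand, P = 150.5.
DWL is the triangle between Q = 57 and Q = 114: ½·(114 − 57)·(150.5 − 8) = 4061.25.

DWL = 4061.25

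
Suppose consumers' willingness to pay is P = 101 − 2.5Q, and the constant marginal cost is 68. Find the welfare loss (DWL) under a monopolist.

Competitive firms price at marginal cost: P = 68, giving Q = 13.2.
Monopoly sets MR = MC: 101 − 5Q = 68 ⇒ Q = 6.6, P = 101 − 2.5·6.6 = 84.5.
DWL is the triangle between Q = 6.6 and Q = 13.2: ½·(13.2 − 6.6)·(84.5 − 68) = 54.45.

DWL = 54.45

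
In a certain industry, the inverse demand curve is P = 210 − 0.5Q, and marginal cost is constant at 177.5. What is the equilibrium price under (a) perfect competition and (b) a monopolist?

Competition: P = 177.5; Monopoly: P = 193.75

Competitive firms price at marginal cost: P = 177.5, giving Q = 65.
The monopolist equates marginal revenue to marginal cost: 210 − Q = 177.5, so Q = 32.5. From demand, P = 193.75.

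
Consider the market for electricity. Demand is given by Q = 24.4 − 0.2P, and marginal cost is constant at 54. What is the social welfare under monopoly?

Inverting demand: P = 122 − 5Q.
A monopolist chooses Q where MR = MC. MR = 122 − 10Q; setting this equal to 54 gives Q = 6.8 and P = 88.
CS = ½·(122 − 88)·6.8 = 115.6; PS = (88 − 54)·6.8 = 231.2; TS = 346.8.

TS = 346.8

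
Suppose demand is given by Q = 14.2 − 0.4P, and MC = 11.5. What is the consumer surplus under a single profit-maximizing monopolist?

CS = 28.8

Inverting demand: P = 35.5 − 2.5Q.
A monopolist chooses Q where MR = MC. MR = 35.5 − 5Q; setting this equal to 11.5 gives Q = 4.8 and P = 23.5.
CS = ½·(35.5 − 23.5)·4.8 = 28.8.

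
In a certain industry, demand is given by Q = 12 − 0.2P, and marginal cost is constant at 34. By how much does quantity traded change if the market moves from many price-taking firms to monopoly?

Quantity traded falls by 2.6

Inverting demand: P = 60 − 5Q.
Perfect competition: P = MC = 34, so 60 − 5Q = 34 and Q = 5.2.
A monopolist chooses Q where MR = MC. MR = 60 − 10Q; setting this equal to 34 gives Q = 2.6 and P = 47.
Change in quantity traded: 2.6 − 5.2 = −2.6.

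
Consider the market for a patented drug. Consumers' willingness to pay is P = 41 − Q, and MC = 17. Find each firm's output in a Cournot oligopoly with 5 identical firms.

q_i = 4

In a 5-firm Cournot equilibrium, symmetry and the first-order condition give q = (41 − 17)/(6) = 4. So Q = 20 and P = 21.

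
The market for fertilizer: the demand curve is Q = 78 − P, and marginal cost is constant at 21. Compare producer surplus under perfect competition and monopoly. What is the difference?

Inverting demand: P = 78 − Q.
Competitive firms price at marginal cost: P = 21, giving Q = 57.
PS = (21 − 21)·57 = 0.
A monopolist chooses Q where MR = MC. MR = 78 − 2Q; setting this equal to 21 gives Q = 28.5 and P = 49.5.
PS = (49.5 − 21)·28.5 = 812.25.
Change in producer surplus: 812.25 − 0 = 812.25.

Producer surplus rises by 812.25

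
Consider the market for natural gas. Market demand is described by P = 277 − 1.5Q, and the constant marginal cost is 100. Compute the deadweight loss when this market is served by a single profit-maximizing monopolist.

DWL = 2610.75

Perfect competition: P = MC = 100, so 277 − 1.5Q = 100 and Q = 118.
The monopolist equates marginal revenue to marginal cost: 277 − 3Q = 100, so Q = 59. From demand, P = 188.5.
DWL is the triangle between Q = 59 and Q = 118: ½·(118 − 59)·(188.5 − 100) = 2610.75.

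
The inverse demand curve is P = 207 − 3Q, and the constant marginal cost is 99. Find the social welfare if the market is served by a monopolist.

TS = 1458

A monopolist chooses Q where MR = MC. MR = 207 − 6Q; setting this equal to 99 gives Q = 18 and P = 153.
CS = ½·(207 − 153)·18 = 486; PS = (153 − 99)·18 = 972; TS = 1458.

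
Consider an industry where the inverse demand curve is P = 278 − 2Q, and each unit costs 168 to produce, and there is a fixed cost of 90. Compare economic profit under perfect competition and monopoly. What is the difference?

π rises by 1512.5

Perfect competition: P = MC = 168, so 278 − 2Q = 168 and Q = 55.
Profit = (168 − 168)·55 − 90 = −90.
The monopolist equates marginal revenue to marginal cost: 278 − 4Q = 168, so Q = 27.5. From demand, P = 223.
Profit = (223 − 168)·27.5 − 90 = 1422.5.
Change in economic profit: 1422.5 − −90 = 1512.5.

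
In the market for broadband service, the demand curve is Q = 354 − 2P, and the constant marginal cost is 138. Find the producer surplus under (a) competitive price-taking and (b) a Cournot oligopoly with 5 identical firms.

Competition: PS = 0; Cournot: PS = 422.5

Inverting demand: P = 177 − 0.5Q.
Under competition P = MC = 138, so Q = (177 − 138)/0.5 = 78.
PS = (138 − 138)·78 = 0.
Cournot with 5 identical firms: the symmetric best-response condition is 177 − 3q = 138. Each firm produces q = 13, total output Q = 65, price P = 144.5.
PS = (144.5 − 138)·65 = 422.5.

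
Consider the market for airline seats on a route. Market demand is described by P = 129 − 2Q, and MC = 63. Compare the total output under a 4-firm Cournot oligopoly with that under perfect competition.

Cournot: Q = 26.4; Competition: Q = 33

Cournot with 4 identical firms: the symmetric best-response condition is 129 − 10q = 63. Each firm produces q = 6.6, total output Q = 26.4, price P = 76.2.
Competitive firms price at marginal cost: P = 63, giving Q = 33.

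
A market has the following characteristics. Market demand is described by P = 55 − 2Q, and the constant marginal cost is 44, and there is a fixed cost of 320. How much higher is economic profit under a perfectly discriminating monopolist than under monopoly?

π rises by 15.125

Monopoly sets MR = MC: 55 − 4Q = 44 ⇒ Q = 2.75, P = 55 − 2·2.75 = 49.5.
Profit = (49.5 − 44)·2.75 − 320 = −304.875.
Under first-degree price discrimination the firm charges each unit its demand price and produces up to where P = MC, i.e. Q = 5.5. Consumer surplus is zero; producer surplus equals total surplus.
PS equals the full surplus area, 30.25. Profit = 30.25 − 320 = −289.75.
Change in economic profit: −289.75 − −304.875 = 15.125.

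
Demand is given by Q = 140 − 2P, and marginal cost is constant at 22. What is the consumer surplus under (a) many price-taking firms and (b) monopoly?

Inverting demand: P = 70 − 0.5Q.
Under competition P = MC = 22, so Q = (70 − 22)/0.5 = 96.
CS = ½·(70 − 22)·96 = 2304.
The monopolist equates marginal revenue to marginal cost: 70 − Q = 22, so Q = 48. From demand, P = 46.
CS = ½·(70 − 46)·48 = 576.

Competition: CS = 2304; Monopoly: CS = 576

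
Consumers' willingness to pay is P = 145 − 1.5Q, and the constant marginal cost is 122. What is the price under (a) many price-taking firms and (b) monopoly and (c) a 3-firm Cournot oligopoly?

Competition: P = 122; Monopoly: P = 133.5; Cournot: P = 127.75

Competitive firms price at marginal cost: P = 122, giving Q = 46/3.
A monopolist chooses Q where MR = MC. MR = 145 − 3Q; setting this equal to 122 gives Q = 23/3 and P = 133.5.
With 3 symmetric Cournot firms, each firm's FOC gives 145 − 6q = 122, so q = 23/6, Q = 3·23/6 = 11.5, and P = 127.75.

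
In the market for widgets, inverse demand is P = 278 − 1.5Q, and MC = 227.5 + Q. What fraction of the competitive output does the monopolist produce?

Q_m/Q_c = 0.625

A monopolist chooses Q where MR = MC. MR = 278 − 3Q; setting this equal to 227.5 + Q gives Q = 12.625 and P = 4145/16.
Under competition P = MC: 278 − 1.5Q = 227.5 + Q ⇒ Q = 20.2, P = 247.7.
Ratio Q_m/Q_c = 12.625/20.2 = 0.625.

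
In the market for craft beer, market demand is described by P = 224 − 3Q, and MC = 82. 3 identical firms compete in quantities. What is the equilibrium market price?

Cournot with 3 identical firms: the symmetric best-response condition is 224 − 12q = 82. Each firm produces q = 71/6, total output Q = 35.5, price P = 117.5.

P = 117.5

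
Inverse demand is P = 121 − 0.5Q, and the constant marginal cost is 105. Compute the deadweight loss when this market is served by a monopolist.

Under competition P = MC = 105, so Q = (121 − 105)/0.5 = 32.
The monopolist equates marginal revenue to marginal cost: 121 − Q = 105, so Q = 16. From demand, P = 113.
DWL is the triangle between Q = 16 and Q = 32: ½·(32 − 16)·(113 − 105) = 64.

DWL = 64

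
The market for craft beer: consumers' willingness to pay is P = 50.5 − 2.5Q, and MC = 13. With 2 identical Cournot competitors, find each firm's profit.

π_i = 62.5

With 2 symmetric Cournot firms, each firm's FOC gives 50.5 − 7.5q = 13, so q = 5, Q = 2·5 = 10, and P = 25.5.
Each firm's profit = (25.5 − 13)·5 = 62.5.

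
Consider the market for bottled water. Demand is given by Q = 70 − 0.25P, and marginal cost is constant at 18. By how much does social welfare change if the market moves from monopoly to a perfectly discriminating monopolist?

Social welfare rises by 2145.125

Inverting demand: P = 280 − 4Q.
Monopoly sets MR = MC: 280 − 8Q = 18 ⇒ Q = 32.75, P = 280 − 4·32.75 = 149.
CS = ½·(280 − 149)·32.75 = 2145.125; PS = (149 − 18)·32.75 = 4290.25; TS = 6435.375.
A perfectly discriminating monopolist sells every unit with P(Q) ≥ MC(Q), so output equals the competitive quantity Q = 65.5. Each buyer pays their reservation price, so CS = 0 and the firm captures all surplus.
TS = 8580.5 (equal to competitive TS).
Change in social welfare: 8580.5 − 6435.375 = 2145.125.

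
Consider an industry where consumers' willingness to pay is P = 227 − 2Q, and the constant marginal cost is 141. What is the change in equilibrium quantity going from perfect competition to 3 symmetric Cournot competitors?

Competitive firms price at marginal cost: P = 141, giving Q = 43.
With 3 symmetric Cournot firms, each firm's FOC gives 227 − 8q = 141, so q = 10.75, Q = 3·10.75 = 32.25, and P = 162.5.
Change in equilibrium quantity: 32.25 − 43 = −10.75.

Q falls by 10.75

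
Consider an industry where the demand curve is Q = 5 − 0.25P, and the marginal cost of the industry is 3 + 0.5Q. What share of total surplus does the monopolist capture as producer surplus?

PS/TS = 0.68

Inverting demand: P = 20 − 4Q.
The monopolist equates marginal revenue to marginal cost: 20 − 8Q = 3 + 0.5Q, so Q = 2. From demand, P = 12.
CS = ½·(20 − 12)·2 = 8.
PS = P·Q − VC(Q) = 12·2 − (3·2 + ½·0.5·2²) = 17.
Share captured = PS/TS = 17/25 = 0.68.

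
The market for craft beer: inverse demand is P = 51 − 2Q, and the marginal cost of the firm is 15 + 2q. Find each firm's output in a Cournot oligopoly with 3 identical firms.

q_i = 3.6

With 3 symmetric Cournot firms, each firm's FOC gives 51 − 8q = 15 + 2q, so q = 3.6, Q = 3·3.6 = 10.8, and P = 29.4.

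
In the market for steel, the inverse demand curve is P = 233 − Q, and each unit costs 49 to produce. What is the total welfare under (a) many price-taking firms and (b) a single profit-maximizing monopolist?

Perfect competition: P = MC = 49, so 233 − Q = 49 and Q = 184.
CS = ½·(233 − 49)·184 = 16928; PS = (49 − 49)·184 = 0; TS = 16928.
Monopoly sets MR = MC: 233 − 2Q = 49 ⇒ Q = 92, P = 233 − 92 = 141.
CS = ½·(233 − 141)·92 = 4232; PS = (141 − 49)·92 = 8464; TS = 12696.

Competition: TS = 16928; Monopoly: TS = 12696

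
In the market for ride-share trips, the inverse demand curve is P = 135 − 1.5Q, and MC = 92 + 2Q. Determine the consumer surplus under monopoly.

CS = 55.47

A monopolist chooses Q where MR = MC. MR = 135 − 3Q; setting this equal to 92 + 2Q gives Q = 8.6 and P = 122.1.
CS = ½·(135 − 122.1)·8.6 = 55.47.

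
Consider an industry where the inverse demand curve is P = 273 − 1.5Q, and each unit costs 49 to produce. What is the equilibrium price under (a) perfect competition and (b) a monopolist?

Competitive firms price at marginal cost: P = 49, giving Q = 448/3.
A monopolist chooses Q where MR = MC. MR = 273 − 3Q; setting this equal to 49 gives Q = 224/3 and P = 161.

Competition: P = 49; Monopoly: P = 161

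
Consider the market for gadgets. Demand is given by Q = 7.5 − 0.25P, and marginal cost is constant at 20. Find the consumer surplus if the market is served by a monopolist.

Inverting demand: P = 30 − 4Q.
A monopolist chooses Q where MR = MC. MR = 30 − 8Q; setting this equal to 20 gives Q = 1.25 and P = 25.
CS = ½·(30 − 25)·1.25 = 3.125.

CS = 3.125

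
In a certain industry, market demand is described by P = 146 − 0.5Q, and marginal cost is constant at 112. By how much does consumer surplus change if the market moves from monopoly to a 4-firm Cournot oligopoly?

A monopolist chooses Q where MR = MC. MR = 146 − Q; setting this equal to 112 gives Q = 34 and P = 129.
CS = ½·(146 − 129)·34 = 289.
In a 4-firm Cournot equilibrium, symmetry and the first-order condition give q = (146 − 112)/(2.5) = 13.6. So Q = 54.4 and P = 118.8.
CS = ½·(146 − 118.8)·54.4 = 739.84.
Change in consumer surplus: 739.84 − 289 = 450.84.

Consumer surplus rises by 450.84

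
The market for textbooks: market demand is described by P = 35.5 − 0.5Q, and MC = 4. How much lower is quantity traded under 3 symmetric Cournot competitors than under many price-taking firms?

Quantity traded falls by 15.75

Under competition P = MC = 4, so Q = (35.5 − 4)/0.5 = 63.
Cournot with 3 identical firms: the symmetric best-response condition is 35.5 − 2q = 4. Each firm produces q = 15.75, total output Q = 47.25, price P = 11.875.
Change in quantity traded: 47.25 − 63 = −15.75.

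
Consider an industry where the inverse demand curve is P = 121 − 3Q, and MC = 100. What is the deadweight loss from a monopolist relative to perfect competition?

DWL = 18.375

Perfect competition: P = MC = 100, so 121 − 3Q = 100 and Q = 7.
The monopolist equates marginal revenue to marginal cost: 121 − 6Q = 100, so Q = 3.5. From demand, P = 110.5.
DWL is the triangle between Q = 3.5 and Q = 7: ½·(7 − 3.5)·(110.5 − 100) = 18.375.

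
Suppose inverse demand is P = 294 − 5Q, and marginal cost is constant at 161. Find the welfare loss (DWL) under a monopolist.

Competitive firms price at marginal cost: P = 161, giving Q = 26.6.
The monopolist equates marginal revenue to marginal cost: 294 − 10Q = 161, so Q = 13.3. From demand, P = 227.5.
DWL is the triangle between Q = 13.3 and Q = 26.6: ½·(26.6 − 13.3)·(227.5 − 161) = 442.225.

DWL = 442.225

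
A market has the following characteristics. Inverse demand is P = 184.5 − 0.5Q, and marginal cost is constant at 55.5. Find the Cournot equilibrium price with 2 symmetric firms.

Cournot with 2 identical firms: the symmetric best-response condition is 184.5 − 1.5q = 55.5. Each firm produces q = 86, total output Q = 172, price P = 98.5.

P = 98.5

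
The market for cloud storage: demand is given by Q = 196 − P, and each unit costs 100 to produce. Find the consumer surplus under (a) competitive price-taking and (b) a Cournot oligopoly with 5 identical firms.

Competition: CS = 4608; Cournot: CS = 3200

Inverting demand: P = 196 − Q.
Perfect competition: P = MC = 100, so 196 − Q = 100 and Q = 96.
CS = ½·(196 − 100)·96 = 4608.
In a 5-firm Cournot equilibrium, symmetry and the first-order condition give q = (196 − 100)/(6) = 16. So Q = 80 and P = 116.
CS = ½·(196 − 116)·80 = 3200.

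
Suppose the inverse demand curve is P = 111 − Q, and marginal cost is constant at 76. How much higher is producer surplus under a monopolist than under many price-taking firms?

Under competition P = MC = 76, so Q = (111 − 76)/1 = 35.
PS = (76 − 76)·35 = 0.
The monopolist equates marginal revenue to marginal cost: 111 − 2Q = 76, so Q = 17.5. From demand, P = 93.5.
PS = (93.5 − 76)·17.5 = 306.25.
Change in producer surplus: 306.25 − 0 = 306.25.

PS rises by 306.25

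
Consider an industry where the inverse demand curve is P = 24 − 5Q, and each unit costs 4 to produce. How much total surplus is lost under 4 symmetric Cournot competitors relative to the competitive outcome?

Under competition P = MC = 4, so Q = (24 − 4)/5 = 4.
With 4 symmetric Cournot firms, each firm's FOC gives 24 − 25q = 4, so q = 0.8, Q = 4·0.8 = 3.2, and P = 8.
DWL is the triangle between Q = 3.2 and Q = 4: ½·(4 − 3.2)·(8 − 4) = 1.6.

DWL = 1.6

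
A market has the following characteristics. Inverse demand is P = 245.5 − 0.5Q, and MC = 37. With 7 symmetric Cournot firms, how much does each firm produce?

With 7 symmetric Cournot firms, each firm's FOC gives 245.5 − 4q = 37, so q = 52.125, Q = 7·52.125 = 364.875, and P = 1009/16.

q_i = 52.125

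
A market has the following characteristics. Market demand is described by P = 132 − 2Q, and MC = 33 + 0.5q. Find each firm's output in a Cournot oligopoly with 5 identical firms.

Cournot with 5 identical firms: the symmetric best-response condition is 132 − 12q = 33 + 0.5q. Each firm produces q = 7.92, total output Q = 39.6, price P = 52.8.

q_i = 7.92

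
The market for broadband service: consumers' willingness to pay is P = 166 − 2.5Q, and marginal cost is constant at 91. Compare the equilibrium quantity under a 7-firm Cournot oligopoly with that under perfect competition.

Cournot: Q = 26.25; Competition: Q = 30

In a 7-firm Cournot equilibrium, symmetry and the first-order condition give q = (166 − 91)/(20) = 3.75. So Q = 26.25 and P = 100.375.
Under competition P = MC = 91, so Q = (166 − 91)/2.5 = 30.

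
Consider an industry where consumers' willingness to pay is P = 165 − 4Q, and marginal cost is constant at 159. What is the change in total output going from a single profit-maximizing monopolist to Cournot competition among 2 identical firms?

Total output rises by 0.25

A monopolist chooses Q where MR = MC. MR = 165 − 8Q; setting this equal to 159 gives Q = 0.75 and P = 162.
In a 2-firm Cournot equilibrium, symmetry and the first-order condition give q = (165 − 159)/(12) = 0.5. So Q = 1 and P = 161.
Change in total output: 1 − 0.75 = 0.25.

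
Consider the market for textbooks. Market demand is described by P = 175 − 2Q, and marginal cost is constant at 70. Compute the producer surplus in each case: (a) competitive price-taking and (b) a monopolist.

Competition: PS = 0; Monopoly: PS = 1378.125

Competitive firms price at marginal cost: P = 70, giving Q = 52.5.
PS = (70 − 70)·52.5 = 0.
Monopoly sets MR = MC: 175 − 4Q = 70 ⇒ Q = 26.25, P = 175 − 2·26.25 = 122.5.
PS = (122.5 − 70)·26.25 = 1378.125.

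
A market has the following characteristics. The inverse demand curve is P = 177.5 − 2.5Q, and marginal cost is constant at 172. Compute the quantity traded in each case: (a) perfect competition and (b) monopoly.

Perfect competition: P = MC = 172, so 177.5 − 2.5Q = 172 and Q = 2.2.
A monopolist chooses Q where MR = MC. MR = 177.5 − 5Q; setting this equal to 172 gives Q = 1.1 and P = 174.75.

Competition: Q = 2.2; Monopoly: Q = 1.1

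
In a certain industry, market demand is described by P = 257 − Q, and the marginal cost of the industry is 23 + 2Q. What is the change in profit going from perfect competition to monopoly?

Competitive equilibrium sets price equal to marginal cost: 257 − Q = 23 + 2Q, so Q = 78 and P = 179.
Profit = 179·78 − (23·78 + ½·2·78²) = 6084.
A monopolist chooses Q where MR = MC. MR = 257 − 2Q; setting this equal to 23 + 2Q gives Q = 58.5 and P = 198.5.
Profit = 198.5·58.5 − (23·58.5 + ½·2·58.5²) = 6844.5.
Change in profit: 6844.5 − 6084 = 760.5.

Profit rises by 760.5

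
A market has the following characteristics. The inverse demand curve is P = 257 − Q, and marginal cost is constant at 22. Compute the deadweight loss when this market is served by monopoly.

DWL = 6903.125

Under competition P = MC = 22, so Q = (257 − 22)/1 = 235.
The monopolist equates marginal revenue to marginal cost: 257 − 2Q = 22, so Q = 117.5. From demand, P = 139.5.
DWL is the triangle between Q = 117.5 and Q = 235: ½·(235 − 117.5)·(139.5 − 22) = 6903.125.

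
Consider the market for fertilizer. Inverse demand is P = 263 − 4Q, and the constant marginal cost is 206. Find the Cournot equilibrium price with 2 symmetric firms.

In a 2-firm Cournot equilibrium, symmetry and the first-order condition give q = (263 − 206)/(12) = 4.75. So Q = 9.5 and P = 225.

P = 225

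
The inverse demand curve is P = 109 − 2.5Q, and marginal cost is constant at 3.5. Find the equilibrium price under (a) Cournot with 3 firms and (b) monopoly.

With 3 symmetric Cournot firms, each firm's FOC gives 109 − 10q = 3.5, so q = 10.55, Q = 3·10.55 = 31.65, and P = 29.875.
Monopoly sets MR = MC: 109 − 5Q = 3.5 ⇒ Q = 21.1, P = 109 − 2.5·21.1 = 56.25.

Cournot: P = 29.875; Monopoly: P = 56.25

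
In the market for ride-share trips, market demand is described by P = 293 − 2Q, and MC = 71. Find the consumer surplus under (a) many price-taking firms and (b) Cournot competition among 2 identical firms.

Competition: CS = 12321; Cournot: CS = 5476

Perfect competition: P = MC = 71, so 293 − 2Q = 71 and Q = 111.
CS = ½·(293 − 71)·111 = 12321.
In a 2-firm Cournot equilibrium, symmetry and the first-order condition give q = (293 − 71)/(6) = 37. So Q = 74 and P = 145.
CS = ½·(293 − 145)·74 = 5476.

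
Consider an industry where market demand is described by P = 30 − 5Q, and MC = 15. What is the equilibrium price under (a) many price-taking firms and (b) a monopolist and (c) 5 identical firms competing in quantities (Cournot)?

Under competition P = MC = 15, so Q = (30 − 15)/5 = 3.
A monopolist chooses Q where MR = MC. MR = 30 − 10Q; setting this equal to 15 gives Q = 1.5 and P = 22.5.
Cournot with 5 identical firms: the symmetric best-response condition is 30 − 30q = 15. Each firm produces q = 0.5, total output Q = 2.5, price P = 17.5.

Competition: P = 15; Monopoly: P = 22.5; Cournot: P = 17.5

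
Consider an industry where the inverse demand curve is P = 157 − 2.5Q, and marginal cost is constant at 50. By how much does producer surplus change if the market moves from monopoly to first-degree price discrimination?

Monopoly sets MR = MC: 157 − 5Q = 50 ⇒ Q = 21.4, P = 157 − 2.5·21.4 = 103.5.
PS = (103.5 − 50)·21.4 = 1144.9.
Under first-degree price discrimination the firm charges each unit its demand price and produces up to where P = MC, i.e. Q = 42.8. Consumer surplus is zero; producer surplus equals total surplus.
PS = ½·(157 − 50)·42.8 = 2289.8.
Change in producer surplus: 2289.8 − 1144.9 = 1144.9.

PS rises by 1144.9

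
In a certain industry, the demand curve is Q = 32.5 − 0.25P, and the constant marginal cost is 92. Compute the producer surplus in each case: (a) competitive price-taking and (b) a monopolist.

Competition: PS = 0; Monopoly: PS = 90.25

Inverting demand: P = 130 − 4Q.
Competitive firms price at marginal cost: P = 92, giving Q = 9.5.
PS = (92 − 92)·9.5 = 0.
The monopolist equates marginal revenue to marginal cost: 130 − 8Q = 92, so Q = 4.75. From demand, P = 111.
PS = (111 − 92)·4.75 = 90.25.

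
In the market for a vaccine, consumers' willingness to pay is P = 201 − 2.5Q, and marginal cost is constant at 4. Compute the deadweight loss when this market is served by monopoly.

DWL = 1940.45

Perfect competition: P = MC = 4, so 201 − 2.5Q = 4 and Q = 78.8.
Monopoly sets MR = MC: 201 − 5Q = 4 ⇒ Q = 39.4, P = 201 − 2.5·39.4 = 102.5.
DWL is the triangle between Q = 39.4 and Q = 78.8: ½·(78.8 − 39.4)·(102.5 − 4) = 1940.45.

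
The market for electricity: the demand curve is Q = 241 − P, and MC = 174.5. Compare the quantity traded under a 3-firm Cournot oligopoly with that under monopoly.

Inverting demand: P = 241 − Q.
In a 3-firm Cournot equilibrium, symmetry and the first-order condition give q = (241 − 174.5)/(4) = 16.625. So Q = 49.875 and P = 191.125.
The monopolist equates marginal revenue to marginal cost: 241 − 2Q = 174.5, so Q = 33.25. From demand, P = 207.75.

Cournot: Q = 49.875; Monopoly: Q = 33.25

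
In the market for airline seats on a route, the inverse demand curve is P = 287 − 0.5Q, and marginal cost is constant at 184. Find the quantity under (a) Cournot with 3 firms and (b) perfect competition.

Cournot: Q = 154.5; Competition: Q = 206

Cournot with 3 identical firms: the symmetric best-response condition is 287 − 2q = 184. Each firm produces q = 51.5, total output Q = 154.5, price P = 209.75.
Perfect competition: P = MC = 184, so 287 − 0.5Q = 184 and Q = 206.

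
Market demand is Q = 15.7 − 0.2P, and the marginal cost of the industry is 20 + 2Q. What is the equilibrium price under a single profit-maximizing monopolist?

P = 54.125

Inverting demand: P = 78.5 − 5Q.
The monopolist equates marginal revenue to marginal cost: 78.5 − 10Q = 20 + 2Q, so Q = 4.875. From demand, P = 54.125.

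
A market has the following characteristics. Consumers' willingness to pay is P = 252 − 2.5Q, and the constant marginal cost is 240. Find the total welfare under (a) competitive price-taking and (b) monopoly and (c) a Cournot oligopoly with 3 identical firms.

Competition: TS = 28.8; Monopoly: TS = 21.6; Cournot: TS = 27

Competitive firms price at marginal cost: P = 240, giving Q = 4.8.
CS = ½·(252 − 240)·4.8 = 28.8; PS = (240 − 240)·4.8 = 0; TS = 28.8.
A monopolist chooses Q where MR = MC. MR = 252 − 5Q; setting this equal to 240 gives Q = 2.4 and P = 246.
CS = ½·(252 − 246)·2.4 = 7.2; PS = (246 − 240)·2.4 = 14.4; TS = 21.6.
With 3 symmetric Cournot firms, each firm's FOC gives 252 − 10q = 240, so q = 1.2, Q = 3·1.2 = 3.6, and P = 243.
CS = ½·(252 − 243)·3.6 = 16.2; PS = (243 − 240)·3.6 = 10.8; TS = 27.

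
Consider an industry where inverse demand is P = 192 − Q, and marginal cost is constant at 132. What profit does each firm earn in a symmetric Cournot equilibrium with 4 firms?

In a 4-firm Cournot equilibrium, symmetry and the first-order condition give q = (192 − 132)/(5) = 12. So Q = 48 and P = 144.
Each firm's profit = (144 − 132)·12 = 144.

π_i = 144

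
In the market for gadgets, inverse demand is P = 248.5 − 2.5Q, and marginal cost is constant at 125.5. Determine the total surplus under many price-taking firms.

TS = 3025.8

Competitive firms price at marginal cost: P = 125.5, giving Q = 49.2.
CS = ½·(248.5 − 125.5)·49.2 = 3025.8; PS = (125.5 − 125.5)·49.2 = 0; TS = 3025.8.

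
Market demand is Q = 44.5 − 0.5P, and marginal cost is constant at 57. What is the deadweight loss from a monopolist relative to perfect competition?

Inverting demand: P = 89 − 2Q.
Under competition P = MC = 57, so Q = (89 − 57)/2 = 16.
Monopoly sets MR = MC: 89 − 4Q = 57 ⇒ Q = 8, P = 89 − 2·8 = 73.
DWL is the triangle between Q = 8 and Q = 16: ½·(16 − 8)·(73 − 57) = 64.

DWL = 64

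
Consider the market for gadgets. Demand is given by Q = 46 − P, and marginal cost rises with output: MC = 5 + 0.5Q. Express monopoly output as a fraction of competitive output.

Q_m/Q_c = 0.6

Inverting demand: P = 46 − Q.
The monopolist equates marginal revenue to marginal cost: 46 − 2Q = 5 + 0.5Q, so Q = 16.4. From demand, P = 29.6.
Under competition P = MC: 46 − Q = 5 + 0.5Q ⇒ Q = 82/3, P = 56/3.
Ratio Q_m/Q_c = 16.4/(82/3) = 0.6.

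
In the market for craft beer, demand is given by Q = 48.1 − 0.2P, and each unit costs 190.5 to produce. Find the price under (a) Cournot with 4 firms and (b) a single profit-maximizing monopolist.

Inverting demand: P = 240.5 − 5Q.
Cournot with 4 identical firms: the symmetric best-response condition is 240.5 − 25q = 190.5. Each firm produces q = 2, total output Q = 8, price P = 200.5.
Monopoly sets MR = MC: 240.5 − 10Q = 190.5 ⇒ Q = 5, P = 240.5 − 5·5 = 215.5.

Cournot: P = 200.5; Monopoly: P = 215.5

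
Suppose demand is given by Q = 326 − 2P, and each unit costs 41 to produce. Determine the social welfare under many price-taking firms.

TS = 14884

Inverting demand: P = 163 − 0.5Q.
Under competition P = MC = 41, so Q = (163 − 41)/0.5 = 244.
CS = ½·(163 − 41)·244 = 14884; PS = (41 − 41)·244 = 0; TS = 14884.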